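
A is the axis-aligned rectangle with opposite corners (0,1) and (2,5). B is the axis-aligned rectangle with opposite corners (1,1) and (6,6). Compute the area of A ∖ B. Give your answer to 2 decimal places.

4.00

|A∩B|: x∈[1,2], y∈[1,5] → 1·4 = 4.
|A| = 8.
|A ∖ B| = |A| − |A∩B| = 8 − 4 = 4.00.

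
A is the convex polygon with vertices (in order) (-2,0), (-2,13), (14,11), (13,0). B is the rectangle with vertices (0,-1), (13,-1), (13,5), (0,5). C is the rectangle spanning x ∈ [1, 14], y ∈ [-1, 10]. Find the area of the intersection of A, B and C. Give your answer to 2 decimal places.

60.00

The intersection is the polygon with vertices (13,5), (13,0), (1,0), (1,5).
By the shoelace formula its area is 60.00.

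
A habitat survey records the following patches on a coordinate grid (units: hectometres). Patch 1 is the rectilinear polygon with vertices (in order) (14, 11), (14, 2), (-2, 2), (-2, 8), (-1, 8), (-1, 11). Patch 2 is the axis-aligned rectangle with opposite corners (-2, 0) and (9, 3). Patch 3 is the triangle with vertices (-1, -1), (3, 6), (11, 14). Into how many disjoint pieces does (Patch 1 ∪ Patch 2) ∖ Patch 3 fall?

(Patch 1 ∪ Patch 2) ∖ Patch 3 splits into 2 disjoint pieces (area 97.8, area 54.2143).

2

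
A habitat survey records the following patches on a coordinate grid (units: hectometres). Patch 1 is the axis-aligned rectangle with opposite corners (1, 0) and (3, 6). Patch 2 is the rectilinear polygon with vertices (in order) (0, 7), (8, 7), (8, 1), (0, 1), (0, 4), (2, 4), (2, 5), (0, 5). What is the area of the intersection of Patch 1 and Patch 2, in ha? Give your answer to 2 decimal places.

9.00

The intersection is the polygon with vertices (1,6), (3,6), (3,1), (1,1), (1,4), (2,4), (2,5), (1,5).
By the shoelace formula its area is 9.00.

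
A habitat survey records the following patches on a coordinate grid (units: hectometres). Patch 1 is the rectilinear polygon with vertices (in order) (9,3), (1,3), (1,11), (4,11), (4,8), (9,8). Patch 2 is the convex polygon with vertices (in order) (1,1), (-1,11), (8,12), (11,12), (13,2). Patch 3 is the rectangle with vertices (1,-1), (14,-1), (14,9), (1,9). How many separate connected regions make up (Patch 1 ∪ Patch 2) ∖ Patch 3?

(Patch 1 ∪ Patch 2) ∖ Patch 3 is a single connected region.

1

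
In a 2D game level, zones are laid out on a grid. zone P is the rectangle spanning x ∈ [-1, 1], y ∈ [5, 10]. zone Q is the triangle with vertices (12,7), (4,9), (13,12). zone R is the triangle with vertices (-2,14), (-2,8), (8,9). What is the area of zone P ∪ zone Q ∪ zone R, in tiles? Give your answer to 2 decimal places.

By inclusion–exclusion:
Individual areas: |zone P| = 10, |zone Q| = 21, |zone R| = 30.
|zone P∩zone Q| = 0.
|zone P∩zone R| = 3.6.
|zone Q∩zone R| = 2.1714.
|zone P∩zone Q∩zone R| = 0.
|zone P ∪ zone Q ∪ zone R| = 61 − 5.7714 + 0 = 55.23.

55.23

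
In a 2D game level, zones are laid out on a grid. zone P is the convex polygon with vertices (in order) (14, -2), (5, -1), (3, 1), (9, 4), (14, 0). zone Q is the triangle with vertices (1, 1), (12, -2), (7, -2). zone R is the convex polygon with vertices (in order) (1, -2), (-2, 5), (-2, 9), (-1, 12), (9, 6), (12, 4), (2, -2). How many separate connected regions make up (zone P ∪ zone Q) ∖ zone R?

1

(zone P ∪ zone Q) ∖ zone R is a single connected region.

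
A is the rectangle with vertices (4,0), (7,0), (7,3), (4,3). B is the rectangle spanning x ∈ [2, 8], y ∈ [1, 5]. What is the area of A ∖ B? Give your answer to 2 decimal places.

|A∩B|: x∈[4,7], y∈[1,3] → 3·2 = 6.
|A| = 9.
|A ∖ B| = |A| − |A∩B| = 9 − 6 = 3.00.

3.00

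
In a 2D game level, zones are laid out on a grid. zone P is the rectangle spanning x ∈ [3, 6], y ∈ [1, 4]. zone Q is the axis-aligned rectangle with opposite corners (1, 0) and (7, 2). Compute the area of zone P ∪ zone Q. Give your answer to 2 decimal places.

18.00

By inclusion–exclusion:
Individual areas: |zone P| = 9, |zone Q| = 12.
|zone P∩zone Q|: x∈[3,6], y∈[1,2] → 3·1 = 3.
|zone P ∪ zone Q| = 21 − 3 = 18.00.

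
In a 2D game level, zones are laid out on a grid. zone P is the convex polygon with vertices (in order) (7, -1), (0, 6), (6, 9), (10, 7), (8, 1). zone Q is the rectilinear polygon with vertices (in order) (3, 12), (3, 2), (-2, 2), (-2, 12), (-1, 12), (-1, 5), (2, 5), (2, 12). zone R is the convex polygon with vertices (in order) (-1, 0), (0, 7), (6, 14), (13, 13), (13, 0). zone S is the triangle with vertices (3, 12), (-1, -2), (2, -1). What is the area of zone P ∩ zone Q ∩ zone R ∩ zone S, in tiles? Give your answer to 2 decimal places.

2.17

The intersection is the polygon with vertices (2,7), (2.64,7.32), (2.357,3.643), (1,5), (2,5).
By the shoelace formula its area is 2.17.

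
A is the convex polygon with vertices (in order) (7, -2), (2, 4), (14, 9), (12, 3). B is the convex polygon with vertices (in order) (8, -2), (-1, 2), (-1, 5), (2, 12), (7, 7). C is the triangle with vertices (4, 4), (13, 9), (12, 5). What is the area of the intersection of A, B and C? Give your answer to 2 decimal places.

The intersection is the polygon with vertices (7.288,4.411), (4,4), (7.139,5.744).
By the shoelace formula its area is 2.22.

2.22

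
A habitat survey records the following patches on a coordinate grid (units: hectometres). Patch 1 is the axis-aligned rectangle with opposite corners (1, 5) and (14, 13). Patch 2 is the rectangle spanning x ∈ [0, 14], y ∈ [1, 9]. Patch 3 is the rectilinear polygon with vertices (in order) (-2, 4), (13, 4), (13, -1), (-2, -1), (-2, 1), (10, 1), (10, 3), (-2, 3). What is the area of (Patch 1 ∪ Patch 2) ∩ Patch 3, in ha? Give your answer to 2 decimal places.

19.00

|Patch 1 ∪ Patch 2| = 164.
|(Patch 1 ∪ Patch 2) ∩ Patch 3| = 19.00.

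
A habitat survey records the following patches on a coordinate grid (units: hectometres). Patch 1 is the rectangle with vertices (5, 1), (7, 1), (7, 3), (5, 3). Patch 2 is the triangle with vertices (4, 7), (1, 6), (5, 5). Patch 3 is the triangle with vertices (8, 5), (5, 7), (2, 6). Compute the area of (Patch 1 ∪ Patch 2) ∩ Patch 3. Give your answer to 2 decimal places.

The region (Patch 1 ∪ Patch 2) ∩ Patch 3 is the polygon with vertices (4.727,5.545), (2,6), (4.143,6.714).
By the shoelace formula its area is 1.46.

1.46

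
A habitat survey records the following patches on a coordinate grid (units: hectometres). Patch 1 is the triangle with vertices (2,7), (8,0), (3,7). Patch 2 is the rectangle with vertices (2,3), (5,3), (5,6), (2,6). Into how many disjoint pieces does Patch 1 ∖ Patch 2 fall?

Patch 1 ∖ Patch 2 splits into 2 disjoint pieces (area 0.9286, area 1.05).

2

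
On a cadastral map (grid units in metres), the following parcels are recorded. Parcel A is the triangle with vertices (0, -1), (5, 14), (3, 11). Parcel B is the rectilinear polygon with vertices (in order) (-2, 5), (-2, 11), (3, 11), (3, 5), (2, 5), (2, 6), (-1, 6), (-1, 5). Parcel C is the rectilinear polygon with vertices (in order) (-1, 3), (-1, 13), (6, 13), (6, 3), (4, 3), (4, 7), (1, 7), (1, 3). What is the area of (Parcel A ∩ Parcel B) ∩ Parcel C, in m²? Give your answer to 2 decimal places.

1.83

The region (Parcel A ∩ Parcel B) ∩ Parcel C is the polygon with vertices (3,11), (3,8), (2.667,7), (2,7).
By the shoelace formula its area is 1.83.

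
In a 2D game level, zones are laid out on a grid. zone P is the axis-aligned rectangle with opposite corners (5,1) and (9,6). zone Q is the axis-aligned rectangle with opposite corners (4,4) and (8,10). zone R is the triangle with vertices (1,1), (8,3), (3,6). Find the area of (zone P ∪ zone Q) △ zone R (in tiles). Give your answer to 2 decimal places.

43.33

|zone P ∪ zone Q| = 38.
|(zone P ∪ zone Q) ∩ zone R| = 5.0857.
|(zone P ∪ zone Q) △ zone R| = 38 + 15.5 − 10.1714 = 43.33.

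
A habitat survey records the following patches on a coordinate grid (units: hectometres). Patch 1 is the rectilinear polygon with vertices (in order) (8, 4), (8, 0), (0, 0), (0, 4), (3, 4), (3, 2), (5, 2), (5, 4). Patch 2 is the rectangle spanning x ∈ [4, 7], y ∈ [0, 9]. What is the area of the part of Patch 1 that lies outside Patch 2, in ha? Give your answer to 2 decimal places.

|Patch 1| = 28, |Patch 1∩Patch 2| = 10.
|Patch 1 ∖ Patch 2| = |Patch 1| − |Patch 1∩Patch 2| = 28 − 10 = 18.00.

18.00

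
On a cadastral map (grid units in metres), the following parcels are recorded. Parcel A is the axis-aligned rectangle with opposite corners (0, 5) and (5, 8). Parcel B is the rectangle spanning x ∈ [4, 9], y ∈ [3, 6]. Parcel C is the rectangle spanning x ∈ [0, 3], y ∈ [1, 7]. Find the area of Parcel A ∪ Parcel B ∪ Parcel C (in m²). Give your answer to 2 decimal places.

41.00

By inclusion–exclusion:
Individual areas: |Parcel A| = 15, |Parcel B| = 15, |Parcel C| = 18.
|Parcel A∩Parcel B|: x∈[4,5], y∈[5,6] → 1·1 = 1.
|Parcel A∩Parcel C|: x∈[0,3], y∈[5,7] → 3·2 = 6.
|Parcel B∩Parcel C| = 0 (no overlap).
|Parcel A∩Parcel B∩Parcel C| = 0.
|Parcel A ∪ Parcel B ∪ Parcel C| = 48 − 7 + 0 = 41.00.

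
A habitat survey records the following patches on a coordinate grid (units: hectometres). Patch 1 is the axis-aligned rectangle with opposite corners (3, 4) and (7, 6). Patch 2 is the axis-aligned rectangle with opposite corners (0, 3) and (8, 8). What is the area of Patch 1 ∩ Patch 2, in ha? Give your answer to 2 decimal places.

8.00

|Patch 1∩Patch 2|: x∈[3,7], y∈[4,6] → 4·2 = 8.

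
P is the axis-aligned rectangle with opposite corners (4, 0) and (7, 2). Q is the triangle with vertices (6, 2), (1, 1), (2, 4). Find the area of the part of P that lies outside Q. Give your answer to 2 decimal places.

5.60

|P| = 6, |P∩Q| = 0.4.
|P ∖ Q| = |P| − |P∩Q| = 6 − 0.4 = 5.60.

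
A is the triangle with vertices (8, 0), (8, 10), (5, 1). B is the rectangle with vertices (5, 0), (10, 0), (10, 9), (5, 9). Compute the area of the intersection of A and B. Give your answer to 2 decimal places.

14.83

The intersection is the polygon with vertices (8,0), (5,1), (7.667,9), (8,9).
By the shoelace formula its area is 14.83.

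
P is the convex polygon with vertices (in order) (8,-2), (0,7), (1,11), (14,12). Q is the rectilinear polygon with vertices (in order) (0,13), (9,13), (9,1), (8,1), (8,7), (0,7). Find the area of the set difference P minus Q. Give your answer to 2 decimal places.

|P| = 108.5, |P∩Q| = 42.4615.
|P ∖ Q| = |P| − |P∩Q| = 108.5 − 42.4615 = 66.04.

66.04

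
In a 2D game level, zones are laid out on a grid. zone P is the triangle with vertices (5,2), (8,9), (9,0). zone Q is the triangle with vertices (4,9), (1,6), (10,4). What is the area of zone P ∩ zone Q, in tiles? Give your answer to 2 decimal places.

The intersection is the polygon with vertices (6.947,6.544), (8.408,5.327), (8.519,4.329), (6.217,4.841).
By the shoelace formula its area is 2.81.

2.81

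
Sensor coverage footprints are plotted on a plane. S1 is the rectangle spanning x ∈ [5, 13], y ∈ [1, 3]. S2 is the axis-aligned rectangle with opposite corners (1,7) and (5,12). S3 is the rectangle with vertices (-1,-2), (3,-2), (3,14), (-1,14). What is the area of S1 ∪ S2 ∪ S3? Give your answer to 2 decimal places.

90.00

By inclusion–exclusion:
Individual areas: |S1| = 16, |S2| = 20, |S3| = 64.
|S1∩S2| = 0 (no overlap).
|S1∩S3| = 0 (no overlap).
|S2∩S3|: x∈[1,3], y∈[7,12] → 2·5 = 10.
|S1∩S2∩S3| = 0.
|S1 ∪ S2 ∪ S3| = 100 − 10 + 0 = 90.00.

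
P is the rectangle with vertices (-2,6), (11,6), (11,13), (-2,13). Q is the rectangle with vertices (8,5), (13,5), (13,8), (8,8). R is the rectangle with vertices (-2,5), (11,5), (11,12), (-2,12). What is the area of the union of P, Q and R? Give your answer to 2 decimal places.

By inclusion–exclusion:
Individual areas: |P| = 91, |Q| = 15, |R| = 91.
|P∩Q|: x∈[8,11], y∈[6,8] → 3·2 = 6.
|P∩R|: x∈[-2,11], y∈[6,12] → 13·6 = 78.
|Q∩R|: x∈[8,11], y∈[5,8] → 3·3 = 9.
|P∩Q∩R| = 6.
|P ∪ Q ∪ R| = 197 − 93 + 6 = 110.00.

110.00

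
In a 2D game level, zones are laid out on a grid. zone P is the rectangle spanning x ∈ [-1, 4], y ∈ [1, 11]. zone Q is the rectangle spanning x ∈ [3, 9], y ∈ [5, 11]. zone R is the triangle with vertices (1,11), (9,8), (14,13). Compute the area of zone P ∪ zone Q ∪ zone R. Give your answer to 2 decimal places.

95.50

By inclusion–exclusion:
Individual areas: |zone P| = 50, |zone Q| = 36, |zone R| = 27.5.
|zone P∩zone Q|: x∈[3,4], y∈[5,11] → 1·6 = 6.
|zone P∩zone R| = 1.6875.
|zone Q∩zone R| = 11.25.
|zone P∩zone Q∩zone R| = 0.9375.
|zone P ∪ zone Q ∪ zone R| = 113.5 − 18.9375 + 0.9375 = 95.50.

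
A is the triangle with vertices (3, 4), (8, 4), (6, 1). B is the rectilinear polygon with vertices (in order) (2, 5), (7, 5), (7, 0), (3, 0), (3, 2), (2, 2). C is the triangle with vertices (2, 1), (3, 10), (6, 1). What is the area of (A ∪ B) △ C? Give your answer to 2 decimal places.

18.75

|A ∪ B| = 23.75.
|(A ∪ B) ∩ C| = 11.5.
|(A ∪ B) △ C| = 23.75 + 18 − 23 = 18.75.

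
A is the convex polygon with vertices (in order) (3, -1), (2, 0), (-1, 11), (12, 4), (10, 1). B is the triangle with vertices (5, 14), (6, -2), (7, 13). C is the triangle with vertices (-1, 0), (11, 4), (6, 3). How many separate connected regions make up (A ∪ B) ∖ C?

(A ∪ B) ∖ C is a single connected region.

1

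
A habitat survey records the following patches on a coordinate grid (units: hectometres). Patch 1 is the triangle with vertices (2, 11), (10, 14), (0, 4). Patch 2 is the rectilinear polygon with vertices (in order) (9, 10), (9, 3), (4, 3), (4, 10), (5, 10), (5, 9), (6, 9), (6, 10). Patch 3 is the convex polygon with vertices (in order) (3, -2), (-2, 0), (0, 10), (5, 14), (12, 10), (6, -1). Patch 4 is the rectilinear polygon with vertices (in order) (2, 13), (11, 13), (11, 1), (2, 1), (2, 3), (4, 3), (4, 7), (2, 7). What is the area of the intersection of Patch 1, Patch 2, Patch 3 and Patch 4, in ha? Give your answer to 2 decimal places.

1.50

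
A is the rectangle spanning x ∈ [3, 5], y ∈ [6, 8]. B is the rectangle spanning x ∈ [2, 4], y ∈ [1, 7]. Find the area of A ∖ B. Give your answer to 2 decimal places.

3.00

|A∩B|: x∈[3,4], y∈[6,7] → 1·1 = 1.
|A| = 4.
|A ∖ B| = |A| − |A∩B| = 4 − 1 = 3.00.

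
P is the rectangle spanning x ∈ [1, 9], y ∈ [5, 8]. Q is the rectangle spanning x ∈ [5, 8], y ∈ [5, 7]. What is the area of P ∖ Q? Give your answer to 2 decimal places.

|P∩Q|: x∈[5,8], y∈[5,7] → 3·2 = 6.
|P| = 24.
|P ∖ Q| = |P| − |P∩Q| = 24 − 6 = 18.00.

18.00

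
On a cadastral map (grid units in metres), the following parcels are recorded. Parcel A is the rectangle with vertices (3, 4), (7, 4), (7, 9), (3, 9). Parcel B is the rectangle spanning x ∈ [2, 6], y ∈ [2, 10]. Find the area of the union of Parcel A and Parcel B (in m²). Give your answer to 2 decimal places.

37.00

By inclusion–exclusion:
Individual areas: |Parcel A| = 20, |Parcel B| = 32.
|Parcel A∩Parcel B|: x∈[3,6], y∈[4,9] → 3·5 = 15.
|Parcel A ∪ Parcel B| = 52 − 15 = 37.00.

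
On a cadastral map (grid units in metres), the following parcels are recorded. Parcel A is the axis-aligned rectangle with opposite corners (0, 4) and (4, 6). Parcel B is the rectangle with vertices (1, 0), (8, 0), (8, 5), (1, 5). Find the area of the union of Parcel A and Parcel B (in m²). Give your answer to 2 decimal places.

40.00

By inclusion–exclusion:
Individual areas: |Parcel A| = 8, |Parcel B| = 35.
|Parcel A∩Parcel B|: x∈[1,4], y∈[4,5] → 3·1 = 3.
|Parcel A ∪ Parcel B| = 43 − 3 = 40.00.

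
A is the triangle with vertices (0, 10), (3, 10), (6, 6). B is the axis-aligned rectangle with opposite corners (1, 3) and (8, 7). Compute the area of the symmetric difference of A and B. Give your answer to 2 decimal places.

33.25

|A| = 6, |B| = 28, |A∩B| = 0.375.
|A △ B| = |A| + |B| − 2·|A∩B| = 6 + 28 − 0.75 = 33.25.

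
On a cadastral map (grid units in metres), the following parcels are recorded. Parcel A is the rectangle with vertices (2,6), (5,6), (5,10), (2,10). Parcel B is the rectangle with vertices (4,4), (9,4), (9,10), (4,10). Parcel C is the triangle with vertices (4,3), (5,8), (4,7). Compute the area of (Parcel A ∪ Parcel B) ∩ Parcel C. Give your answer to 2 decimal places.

1.90

The region (Parcel A ∪ Parcel B) ∩ Parcel C is the polygon with vertices (4,4), (4,6), (4,7), (5,8), (4.2,4).
By the shoelace formula its area is 1.90.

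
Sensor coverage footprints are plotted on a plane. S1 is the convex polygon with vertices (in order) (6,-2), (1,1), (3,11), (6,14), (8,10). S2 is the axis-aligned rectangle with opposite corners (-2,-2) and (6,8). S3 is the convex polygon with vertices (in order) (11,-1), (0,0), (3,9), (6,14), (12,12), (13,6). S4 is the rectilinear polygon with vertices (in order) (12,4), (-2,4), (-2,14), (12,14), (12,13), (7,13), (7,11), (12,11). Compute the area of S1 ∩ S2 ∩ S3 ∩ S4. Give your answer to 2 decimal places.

The intersection is the polygon with vertices (2.667,8), (6,8), (6,4), (1.6,4), (2,6).
By the shoelace formula its area is 15.73.

15.73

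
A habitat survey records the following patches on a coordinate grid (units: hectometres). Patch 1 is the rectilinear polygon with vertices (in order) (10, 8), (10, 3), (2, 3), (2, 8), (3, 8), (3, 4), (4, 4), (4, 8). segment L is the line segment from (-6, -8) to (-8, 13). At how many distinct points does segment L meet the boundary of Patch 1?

0

The segment lies entirely outside Patch 1 and never meets its boundary.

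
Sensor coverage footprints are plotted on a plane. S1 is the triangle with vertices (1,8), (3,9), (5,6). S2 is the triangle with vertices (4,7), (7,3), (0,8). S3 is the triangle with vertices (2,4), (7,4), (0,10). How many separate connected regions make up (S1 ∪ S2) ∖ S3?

3

(S1 ∪ S2) ∖ S3 splits into 3 disjoint pieces (area 2.7026, area 0.325, area 0.1477).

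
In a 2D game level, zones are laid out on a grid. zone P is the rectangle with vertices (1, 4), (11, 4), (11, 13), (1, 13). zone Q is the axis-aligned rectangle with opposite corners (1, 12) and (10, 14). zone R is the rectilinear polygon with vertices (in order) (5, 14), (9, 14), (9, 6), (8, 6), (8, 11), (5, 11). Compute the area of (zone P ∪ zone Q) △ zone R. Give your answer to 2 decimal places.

|zone P ∪ zone Q| = 99.
|(zone P ∪ zone Q) ∩ zone R| = 17.
|(zone P ∪ zone Q) △ zone R| = 99 + 17 − 34 = 82.00.

82.00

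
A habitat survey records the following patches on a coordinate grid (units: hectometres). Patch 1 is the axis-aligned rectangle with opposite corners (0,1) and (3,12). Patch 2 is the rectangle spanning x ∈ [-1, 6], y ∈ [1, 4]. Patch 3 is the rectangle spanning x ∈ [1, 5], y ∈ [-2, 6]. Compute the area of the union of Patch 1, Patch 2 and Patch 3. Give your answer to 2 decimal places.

61.00

By inclusion–exclusion:
Individual areas: |Patch 1| = 33, |Patch 2| = 21, |Patch 3| = 32.
|Patch 1∩Patch 2|: x∈[0,3], y∈[1,4] → 3·3 = 9.
|Patch 1∩Patch 3|: x∈[1,3], y∈[1,6] → 2·5 = 10.
|Patch 2∩Patch 3|: x∈[1,5], y∈[1,4] → 4·3 = 12.
|Patch 1∩Patch 2∩Patch 3| = 6.
|Patch 1 ∪ Patch 2 ∪ Patch 3| = 86 − 31 + 6 = 61.00.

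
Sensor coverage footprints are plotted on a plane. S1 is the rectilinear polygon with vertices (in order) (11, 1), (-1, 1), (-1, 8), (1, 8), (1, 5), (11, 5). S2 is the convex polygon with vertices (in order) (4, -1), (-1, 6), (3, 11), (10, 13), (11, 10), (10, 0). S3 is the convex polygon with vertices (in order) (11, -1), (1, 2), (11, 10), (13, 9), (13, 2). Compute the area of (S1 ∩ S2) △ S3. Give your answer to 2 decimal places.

|S1 ∩ S2| = 40.6714.
|(S1 ∩ S2) ∩ S3| = 29.5811.
|(S1 ∩ S2) △ S3| = 40.6714 + 73 − 59.1621 = 54.51.

54.51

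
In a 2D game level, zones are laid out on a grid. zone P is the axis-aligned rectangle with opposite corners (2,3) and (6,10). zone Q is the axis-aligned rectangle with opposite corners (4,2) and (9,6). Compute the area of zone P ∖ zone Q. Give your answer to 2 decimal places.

22.00

|zone P∩zone Q|: x∈[4,6], y∈[3,6] → 2·3 = 6.
|zone P| = 28.
|zone P ∖ zone Q| = |zone P| − |zone P∩zone Q| = 28 − 6 = 22.00.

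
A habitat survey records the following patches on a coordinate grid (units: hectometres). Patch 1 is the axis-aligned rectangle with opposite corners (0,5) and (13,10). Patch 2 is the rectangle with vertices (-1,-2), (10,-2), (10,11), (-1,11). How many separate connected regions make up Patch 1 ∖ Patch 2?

Patch 1 ∖ Patch 2 is a single connected region.

1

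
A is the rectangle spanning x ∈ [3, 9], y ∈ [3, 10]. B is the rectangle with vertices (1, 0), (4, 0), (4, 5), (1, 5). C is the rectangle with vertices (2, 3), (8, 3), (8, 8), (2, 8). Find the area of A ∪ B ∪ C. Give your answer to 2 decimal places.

58.00

By inclusion–exclusion:
Individual areas: |A| = 42, |B| = 15, |C| = 30.
|A∩B|: x∈[3,4], y∈[3,5] → 1·2 = 2.
|A∩C|: x∈[3,8], y∈[3,8] → 5·5 = 25.
|B∩C|: x∈[2,4], y∈[3,5] → 2·2 = 4.
|A∩B∩C| = 2.
|A ∪ B ∪ C| = 87 − 31 + 2 = 58.00.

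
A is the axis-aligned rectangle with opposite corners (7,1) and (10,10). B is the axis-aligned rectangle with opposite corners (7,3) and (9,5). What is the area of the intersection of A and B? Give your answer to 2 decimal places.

4.00

|A∩B|: x∈[7,9], y∈[3,5] → 2·2 = 4.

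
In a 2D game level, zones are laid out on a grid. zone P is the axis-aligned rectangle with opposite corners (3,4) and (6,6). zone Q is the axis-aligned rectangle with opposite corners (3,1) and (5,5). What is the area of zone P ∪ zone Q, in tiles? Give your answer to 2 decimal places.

12.00

By inclusion–exclusion:
Individual areas: |zone P| = 6, |zone Q| = 8.
|zone P∩zone Q|: x∈[3,5], y∈[4,5] → 2·1 = 2.
|zone P ∪ zone Q| = 14 − 2 = 12.00.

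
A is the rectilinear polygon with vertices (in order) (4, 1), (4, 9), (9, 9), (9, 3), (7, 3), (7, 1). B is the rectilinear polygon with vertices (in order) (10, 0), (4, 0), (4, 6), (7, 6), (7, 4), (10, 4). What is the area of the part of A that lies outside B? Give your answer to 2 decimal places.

|A| = 36, |A∩B| = 17.
|A ∖ B| = |A| − |A∩B| = 36 − 17 = 19.00.

19.00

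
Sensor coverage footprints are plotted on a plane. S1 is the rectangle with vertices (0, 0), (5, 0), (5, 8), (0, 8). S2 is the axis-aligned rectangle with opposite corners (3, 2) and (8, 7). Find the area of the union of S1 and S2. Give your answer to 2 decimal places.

By inclusion–exclusion:
Individual areas: |S1| = 40, |S2| = 25.
|S1∩S2|: x∈[3,5], y∈[2,7] → 2·5 = 10.
|S1 ∪ S2| = 65 − 10 = 55.00.

55.00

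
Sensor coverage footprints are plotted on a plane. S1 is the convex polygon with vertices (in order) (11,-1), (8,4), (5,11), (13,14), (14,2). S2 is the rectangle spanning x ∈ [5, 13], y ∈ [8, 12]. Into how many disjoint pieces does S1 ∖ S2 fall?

1

S1 ∖ S2 is a single connected region.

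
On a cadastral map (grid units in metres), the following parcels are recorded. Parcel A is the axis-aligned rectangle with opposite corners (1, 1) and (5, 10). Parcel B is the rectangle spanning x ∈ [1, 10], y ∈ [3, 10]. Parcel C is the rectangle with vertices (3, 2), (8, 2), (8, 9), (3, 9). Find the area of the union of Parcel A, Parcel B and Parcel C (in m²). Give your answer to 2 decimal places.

74.00

By inclusion–exclusion:
Individual areas: |Parcel A| = 36, |Parcel B| = 63, |Parcel C| = 35.
|Parcel A∩Parcel B|: x∈[1,5], y∈[3,10] → 4·7 = 28.
|Parcel A∩Parcel C|: x∈[3,5], y∈[2,9] → 2·7 = 14.
|Parcel B∩Parcel C|: x∈[3,8], y∈[3,9] → 5·6 = 30.
|Parcel A∩Parcel B∩Parcel C| = 12.
|Parcel A ∪ Parcel B ∪ Parcel C| = 134 − 72 + 12 = 74.00.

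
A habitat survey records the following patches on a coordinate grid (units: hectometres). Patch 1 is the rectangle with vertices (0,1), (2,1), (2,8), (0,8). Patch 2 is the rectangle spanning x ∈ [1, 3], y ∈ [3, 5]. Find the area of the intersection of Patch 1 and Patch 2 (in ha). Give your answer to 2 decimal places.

|Patch 1∩Patch 2|: x∈[1,2], y∈[3,5] → 1·2 = 2.

2.00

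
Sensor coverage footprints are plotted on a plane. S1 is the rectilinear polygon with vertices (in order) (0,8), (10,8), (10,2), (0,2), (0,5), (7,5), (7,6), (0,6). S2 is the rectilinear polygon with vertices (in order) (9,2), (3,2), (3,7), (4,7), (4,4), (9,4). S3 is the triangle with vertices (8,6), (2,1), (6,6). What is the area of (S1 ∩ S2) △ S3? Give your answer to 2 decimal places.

15.85

|S1 ∩ S2| = 14.
|(S1 ∩ S2) ∩ S3| = 1.575.
|(S1 ∩ S2) △ S3| = 14 + 5 − 3.15 = 15.85.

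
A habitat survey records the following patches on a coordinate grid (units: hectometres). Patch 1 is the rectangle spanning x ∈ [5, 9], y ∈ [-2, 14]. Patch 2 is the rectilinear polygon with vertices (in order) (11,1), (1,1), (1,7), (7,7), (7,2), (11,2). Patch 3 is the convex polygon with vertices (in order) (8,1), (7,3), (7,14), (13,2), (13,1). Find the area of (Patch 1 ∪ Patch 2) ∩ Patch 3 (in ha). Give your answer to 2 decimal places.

23.00

The region (Patch 1 ∪ Patch 2) ∩ Patch 3 is the polygon with vertices (9,2), (11,2), (11,1), (9,1), (8,1), (7,3), (7,14), (9,10).
By the shoelace formula its area is 23.00.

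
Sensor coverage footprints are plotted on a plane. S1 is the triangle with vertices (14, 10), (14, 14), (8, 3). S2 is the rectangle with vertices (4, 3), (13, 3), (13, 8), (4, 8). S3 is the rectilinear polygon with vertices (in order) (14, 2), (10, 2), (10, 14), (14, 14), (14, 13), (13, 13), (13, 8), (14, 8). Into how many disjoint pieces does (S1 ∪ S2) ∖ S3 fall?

2

(S1 ∪ S2) ∖ S3 splits into 2 disjoint pieces (area 3.3939, area 30).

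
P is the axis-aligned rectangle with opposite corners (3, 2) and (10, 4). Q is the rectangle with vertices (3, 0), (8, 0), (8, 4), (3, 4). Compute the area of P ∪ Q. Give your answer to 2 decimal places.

By inclusion–exclusion:
Individual areas: |P| = 14, |Q| = 20.
|P∩Q|: x∈[3,8], y∈[2,4] → 5·2 = 10.
|P ∪ Q| = 34 − 10 = 24.00.

24.00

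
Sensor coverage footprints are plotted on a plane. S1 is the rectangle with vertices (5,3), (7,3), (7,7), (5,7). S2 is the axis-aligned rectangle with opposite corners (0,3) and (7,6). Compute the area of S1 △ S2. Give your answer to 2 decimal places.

|S1∩S2|: x∈[5,7], y∈[3,6] → 2·3 = 6.
|S1 △ S2| = |S1| + |S2| − 2·|S1∩S2| = 8 + 21 − 12 = 17.00.

17.00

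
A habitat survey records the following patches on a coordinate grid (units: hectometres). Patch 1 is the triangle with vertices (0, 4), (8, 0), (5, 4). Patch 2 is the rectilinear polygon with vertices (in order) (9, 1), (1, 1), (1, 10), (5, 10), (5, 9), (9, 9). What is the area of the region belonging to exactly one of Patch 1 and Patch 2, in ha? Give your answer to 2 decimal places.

59.75

|Patch 1| = 10, |Patch 2| = 68, |Patch 1∩Patch 2| = 9.125.
|Patch 1 △ Patch 2| = |Patch 1| + |Patch 2| − 2·|Patch 1∩Patch 2| = 10 + 68 − 18.25 = 59.75.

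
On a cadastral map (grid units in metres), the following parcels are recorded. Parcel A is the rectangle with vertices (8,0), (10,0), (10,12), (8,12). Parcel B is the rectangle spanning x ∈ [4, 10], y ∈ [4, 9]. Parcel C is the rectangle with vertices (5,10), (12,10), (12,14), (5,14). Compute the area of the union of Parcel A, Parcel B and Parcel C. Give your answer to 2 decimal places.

68.00

By inclusion–exclusion:
Individual areas: |Parcel A| = 24, |Parcel B| = 30, |Parcel C| = 28.
|Parcel A∩Parcel B|: x∈[8,10], y∈[4,9] → 2·5 = 10.
|Parcel A∩Parcel C|: x∈[8,10], y∈[10,12] → 2·2 = 4.
|Parcel B∩Parcel C| = 0 (no overlap).
|Parcel A∩Parcel B∩Parcel C| = 0.
|Parcel A ∪ Parcel B ∪ Parcel C| = 82 − 14 + 0 = 68.00.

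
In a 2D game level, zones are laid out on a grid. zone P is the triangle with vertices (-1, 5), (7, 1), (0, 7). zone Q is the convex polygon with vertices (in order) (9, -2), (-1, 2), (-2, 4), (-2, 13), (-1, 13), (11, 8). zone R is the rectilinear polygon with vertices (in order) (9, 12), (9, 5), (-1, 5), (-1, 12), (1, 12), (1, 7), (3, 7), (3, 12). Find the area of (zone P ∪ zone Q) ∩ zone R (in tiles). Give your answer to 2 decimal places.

The region (zone P ∪ zone Q) ∩ zone R is the polygon with vertices (9,8.833), (9,5), (-1,5), (-1,12), (1,12), (1,7), (3,7), (3,11.333).
By the shoelace formula its area is 48.50.

48.50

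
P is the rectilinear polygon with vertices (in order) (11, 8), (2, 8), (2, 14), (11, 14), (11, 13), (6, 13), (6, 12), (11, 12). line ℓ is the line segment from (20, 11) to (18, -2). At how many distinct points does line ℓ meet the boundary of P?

The segment lies entirely outside P and never meets its boundary.

0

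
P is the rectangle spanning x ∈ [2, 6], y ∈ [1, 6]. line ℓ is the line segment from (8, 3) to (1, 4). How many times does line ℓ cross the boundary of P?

2

The segment meets the boundary at (2,3.857), (6,3.286).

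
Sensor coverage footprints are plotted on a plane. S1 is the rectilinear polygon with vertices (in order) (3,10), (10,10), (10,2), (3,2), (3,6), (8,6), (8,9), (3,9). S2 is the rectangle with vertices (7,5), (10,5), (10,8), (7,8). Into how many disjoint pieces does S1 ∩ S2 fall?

1

S1 ∩ S2 is a single connected region.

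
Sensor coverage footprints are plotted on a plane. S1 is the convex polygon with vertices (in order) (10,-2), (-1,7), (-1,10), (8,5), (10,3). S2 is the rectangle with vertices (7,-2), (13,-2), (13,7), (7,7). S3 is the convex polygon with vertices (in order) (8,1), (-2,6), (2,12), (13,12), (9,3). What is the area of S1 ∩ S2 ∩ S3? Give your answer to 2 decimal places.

The intersection is the polygon with vertices (7,5.556), (8,5), (9.308,3.692), (9,3), (8,1), (7,1.5).
By the shoelace formula its area is 6.68.

6.68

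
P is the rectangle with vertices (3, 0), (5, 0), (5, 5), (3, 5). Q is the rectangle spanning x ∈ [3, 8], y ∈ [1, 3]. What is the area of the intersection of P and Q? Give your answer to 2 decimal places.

|P∩Q|: x∈[3,5], y∈[1,3] → 2·2 = 4.

4.00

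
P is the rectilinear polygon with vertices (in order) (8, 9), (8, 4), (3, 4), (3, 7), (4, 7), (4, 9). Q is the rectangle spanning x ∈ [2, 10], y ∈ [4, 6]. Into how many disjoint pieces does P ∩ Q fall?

1

P ∩ Q is a single connected region.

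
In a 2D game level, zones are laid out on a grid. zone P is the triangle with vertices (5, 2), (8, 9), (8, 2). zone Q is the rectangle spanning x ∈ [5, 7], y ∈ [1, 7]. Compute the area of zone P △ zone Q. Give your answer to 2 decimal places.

|zone P| = 10.5, |zone Q| = 12, |zone P∩zone Q| = 4.6667.
|zone P △ zone Q| = |zone P| + |zone Q| − 2·|zone P∩zone Q| = 10.5 + 12 − 9.3333 = 13.17.

13.17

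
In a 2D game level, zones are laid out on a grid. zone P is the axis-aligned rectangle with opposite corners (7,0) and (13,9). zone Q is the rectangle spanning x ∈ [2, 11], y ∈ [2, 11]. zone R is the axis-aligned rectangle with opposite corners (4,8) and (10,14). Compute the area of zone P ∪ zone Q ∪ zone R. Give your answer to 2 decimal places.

By inclusion–exclusion:
Individual areas: |zone P| = 54, |zone Q| = 81, |zone R| = 36.
|zone P∩zone Q|: x∈[7,11], y∈[2,9] → 4·7 = 28.
|zone P∩zone R|: x∈[7,10], y∈[8,9] → 3·1 = 3.
|zone Q∩zone R|: x∈[4,10], y∈[8,11] → 6·3 = 18.
|zone P∩zone Q∩zone R| = 3.
|zone P ∪ zone Q ∪ zone R| = 171 − 49 + 3 = 125.00.

125.00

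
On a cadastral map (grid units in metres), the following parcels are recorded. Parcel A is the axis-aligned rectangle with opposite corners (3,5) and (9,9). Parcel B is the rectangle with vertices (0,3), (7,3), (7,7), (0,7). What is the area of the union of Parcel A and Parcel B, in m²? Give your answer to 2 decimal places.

By inclusion–exclusion:
Individual areas: |Parcel A| = 24, |Parcel B| = 28.
|Parcel A∩Parcel B|: x∈[3,7], y∈[5,7] → 4·2 = 8.
|Parcel A ∪ Parcel B| = 52 − 8 = 44.00.

44.00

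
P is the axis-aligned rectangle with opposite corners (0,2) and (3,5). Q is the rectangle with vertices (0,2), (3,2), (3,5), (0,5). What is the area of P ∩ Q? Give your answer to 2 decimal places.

9.00

|P∩Q|: x∈[0,3], y∈[2,5] → 3·3 = 9.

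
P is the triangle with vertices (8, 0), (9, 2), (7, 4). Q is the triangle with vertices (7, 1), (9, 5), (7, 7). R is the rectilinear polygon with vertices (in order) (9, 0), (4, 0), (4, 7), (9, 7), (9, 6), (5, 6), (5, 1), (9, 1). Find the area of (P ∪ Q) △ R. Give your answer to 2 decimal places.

|P ∪ Q| = 8.25.
|(P ∪ Q) ∩ R| = 0.875.
|(P ∪ Q) △ R| = 8.25 + 15 − 1.75 = 21.50.

21.50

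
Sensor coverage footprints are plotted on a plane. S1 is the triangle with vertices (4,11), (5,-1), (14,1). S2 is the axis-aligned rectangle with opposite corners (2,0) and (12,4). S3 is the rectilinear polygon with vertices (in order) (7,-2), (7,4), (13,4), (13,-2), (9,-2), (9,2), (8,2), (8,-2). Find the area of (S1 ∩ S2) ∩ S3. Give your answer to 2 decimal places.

|S1 ∩ S2| = 27.8056.
|(S1 ∩ S2) ∩ S3| = 16.81.

16.81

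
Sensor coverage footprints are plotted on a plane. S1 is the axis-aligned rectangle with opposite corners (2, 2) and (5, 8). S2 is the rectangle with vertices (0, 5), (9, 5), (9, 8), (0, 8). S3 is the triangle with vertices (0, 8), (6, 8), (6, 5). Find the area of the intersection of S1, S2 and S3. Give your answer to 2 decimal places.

5.25

The intersection is the polygon with vertices (2,8), (5,8), (5,5.5), (2,7).
By the shoelace formula its area is 5.25.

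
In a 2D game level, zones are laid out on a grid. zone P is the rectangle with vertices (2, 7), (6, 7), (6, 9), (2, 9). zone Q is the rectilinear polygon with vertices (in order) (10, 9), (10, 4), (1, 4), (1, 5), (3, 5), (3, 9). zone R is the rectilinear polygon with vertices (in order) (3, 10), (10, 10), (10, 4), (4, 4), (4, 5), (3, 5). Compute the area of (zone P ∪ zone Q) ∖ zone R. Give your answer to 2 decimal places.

5.00

|zone P ∪ zone Q| = 39.
|(zone P ∪ zone Q) ∩ zone R| = 34.
|(zone P ∪ zone Q) ∖ zone R| = 39 − 34 = 5.00.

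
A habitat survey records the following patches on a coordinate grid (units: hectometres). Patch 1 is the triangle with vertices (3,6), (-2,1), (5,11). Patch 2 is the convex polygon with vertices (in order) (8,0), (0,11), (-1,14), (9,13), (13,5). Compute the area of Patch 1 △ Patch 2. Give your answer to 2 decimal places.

|Patch 1| = 7.5, |Patch 2| = 102, |Patch 1∩Patch 2| = 2.3307.
|Patch 1 △ Patch 2| = |Patch 1| + |Patch 2| − 2·|Patch 1∩Patch 2| = 7.5 + 102 − 4.6615 = 104.84.

104.84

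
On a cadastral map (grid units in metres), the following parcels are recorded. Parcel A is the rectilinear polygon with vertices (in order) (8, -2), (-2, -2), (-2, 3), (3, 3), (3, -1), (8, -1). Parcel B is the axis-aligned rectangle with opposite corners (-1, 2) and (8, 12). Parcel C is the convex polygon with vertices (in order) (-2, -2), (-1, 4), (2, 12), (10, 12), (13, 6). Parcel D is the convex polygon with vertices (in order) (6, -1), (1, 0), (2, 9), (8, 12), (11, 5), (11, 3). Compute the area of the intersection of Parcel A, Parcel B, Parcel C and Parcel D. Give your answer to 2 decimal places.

1.72

The intersection is the polygon with vertices (1.222,2), (1.333,3), (3,3), (3,2).
By the shoelace formula its area is 1.72.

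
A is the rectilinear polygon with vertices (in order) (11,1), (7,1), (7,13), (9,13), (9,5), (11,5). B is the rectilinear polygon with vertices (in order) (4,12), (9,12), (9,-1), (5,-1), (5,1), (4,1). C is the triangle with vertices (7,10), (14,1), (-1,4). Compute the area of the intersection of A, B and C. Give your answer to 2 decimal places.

The intersection is the polygon with vertices (7,10), (9,7.429), (9,5), (9,2), (7,2.4).
By the shoelace formula its area is 13.03.

13.03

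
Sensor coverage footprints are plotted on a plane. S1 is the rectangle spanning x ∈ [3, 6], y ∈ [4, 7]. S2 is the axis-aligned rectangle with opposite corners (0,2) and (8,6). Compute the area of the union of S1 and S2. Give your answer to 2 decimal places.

35.00

By inclusion–exclusion:
Individual areas: |S1| = 9, |S2| = 32.
|S1∩S2|: x∈[3,6], y∈[4,6] → 3·2 = 6.
|S1 ∪ S2| = 41 − 6 = 35.00.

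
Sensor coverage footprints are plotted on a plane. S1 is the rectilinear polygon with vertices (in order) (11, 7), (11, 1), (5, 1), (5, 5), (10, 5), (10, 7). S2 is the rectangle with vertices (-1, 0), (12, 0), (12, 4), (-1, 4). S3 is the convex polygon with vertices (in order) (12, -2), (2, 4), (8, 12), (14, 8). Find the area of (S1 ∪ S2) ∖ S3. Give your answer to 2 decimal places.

|S1 ∪ S2| = 60.
|(S1 ∪ S2) ∩ S3| = 34.6667.
|(S1 ∪ S2) ∖ S3| = 60 − 34.6667 = 25.33.

25.33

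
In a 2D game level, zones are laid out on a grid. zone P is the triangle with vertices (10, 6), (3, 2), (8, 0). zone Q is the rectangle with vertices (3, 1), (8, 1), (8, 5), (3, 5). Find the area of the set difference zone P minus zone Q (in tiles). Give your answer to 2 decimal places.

|zone P| = 17, |zone P∩zone Q| = 10.8929.
|zone P ∖ zone Q| = |zone P| − |zone P∩zone Q| = 17 − 10.8929 = 6.11.

6.11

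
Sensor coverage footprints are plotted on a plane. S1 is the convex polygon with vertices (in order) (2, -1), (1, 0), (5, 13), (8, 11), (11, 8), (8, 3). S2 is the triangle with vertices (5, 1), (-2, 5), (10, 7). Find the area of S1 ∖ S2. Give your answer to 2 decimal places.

|S1| = 68.5, |S1∩S2| = 24.1857.
|S1 ∖ S2| = |S1| − |S1∩S2| = 68.5 − 24.1857 = 44.31.

44.31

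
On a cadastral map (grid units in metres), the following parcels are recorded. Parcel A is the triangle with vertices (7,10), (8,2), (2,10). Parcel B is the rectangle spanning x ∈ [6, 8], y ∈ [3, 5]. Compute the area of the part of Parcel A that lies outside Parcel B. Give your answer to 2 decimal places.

17.54

|Parcel A| = 20, |Parcel A∩Parcel B| = 2.4583.
|Parcel A ∖ Parcel B| = |Parcel A| − |Parcel A∩Parcel B| = 20 − 2.4583 = 17.54.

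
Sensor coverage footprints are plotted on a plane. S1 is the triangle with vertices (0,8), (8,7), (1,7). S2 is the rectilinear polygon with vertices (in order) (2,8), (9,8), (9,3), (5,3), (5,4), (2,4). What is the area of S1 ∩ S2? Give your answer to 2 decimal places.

2.25

The intersection is the polygon with vertices (8,7), (2,7), (2,7.75).
By the shoelace formula its area is 2.25.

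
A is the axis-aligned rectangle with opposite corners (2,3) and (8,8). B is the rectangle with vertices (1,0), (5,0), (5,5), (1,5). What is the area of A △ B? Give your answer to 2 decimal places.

38.00

|A∩B|: x∈[2,5], y∈[3,5] → 3·2 = 6.
|A △ B| = |A| + |B| − 2·|A∩B| = 30 + 20 − 12 = 38.00.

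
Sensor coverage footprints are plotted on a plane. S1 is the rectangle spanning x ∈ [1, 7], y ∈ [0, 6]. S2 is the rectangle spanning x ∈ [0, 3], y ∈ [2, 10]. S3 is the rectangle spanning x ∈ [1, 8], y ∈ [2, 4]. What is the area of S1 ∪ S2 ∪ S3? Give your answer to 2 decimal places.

54.00

By inclusion–exclusion:
Individual areas: |S1| = 36, |S2| = 24, |S3| = 14.
|S1∩S2|: x∈[1,3], y∈[2,6] → 2·4 = 8.
|S1∩S3|: x∈[1,7], y∈[2,4] → 6·2 = 12.
|S2∩S3|: x∈[1,3], y∈[2,4] → 2·2 = 4.
|S1∩S2∩S3| = 4.
|S1 ∪ S2 ∪ S3| = 74 − 24 + 4 = 54.00.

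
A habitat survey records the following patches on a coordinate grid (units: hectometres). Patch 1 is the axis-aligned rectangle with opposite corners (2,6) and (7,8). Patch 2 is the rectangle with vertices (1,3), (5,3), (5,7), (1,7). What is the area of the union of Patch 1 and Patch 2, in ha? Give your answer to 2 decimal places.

By inclusion–exclusion:
Individual areas: |Patch 1| = 10, |Patch 2| = 16.
|Patch 1∩Patch 2|: x∈[2,5], y∈[6,7] → 3·1 = 3.
|Patch 1 ∪ Patch 2| = 26 − 3 = 23.00.

23.00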